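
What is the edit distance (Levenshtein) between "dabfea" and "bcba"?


Computing edit distance: "dabfea" -> "bcba"
DP table:
           b    c    b    a
      0    1    2    3    4
  d   1    1    2    3    4
  a   2    2    2    3    3
  b   3    2    3    2    3
  f   4    3    3    3    3
  e   5    4    4    4    4
  a   6    5    5    5    4
Edit distance = dp[6][4] = 4

4


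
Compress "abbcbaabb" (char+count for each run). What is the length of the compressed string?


Input: abbcbaabb
Runs:
  'a' x 1 => "a1"
  'b' x 2 => "b2"
  'c' x 1 => "c1"
  'b' x 1 => "b1"
  'a' x 2 => "a2"
  'b' x 2 => "b2"
Compressed: "a1b2c1b1a2b2"
Compressed length: 12

12


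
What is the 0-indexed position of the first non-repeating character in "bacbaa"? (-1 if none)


Input: bacbaa
Character frequencies:
  'a': 3
  'b': 2
  'c': 1
Scanning left to right for freq == 1:
  Position 0 ('b'): freq=2, skip
  Position 1 ('a'): freq=3, skip
  Position 2 ('c'): unique! => answer = 2

2


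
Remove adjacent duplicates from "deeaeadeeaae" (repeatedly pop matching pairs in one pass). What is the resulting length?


Input: deeaeadeeaae
Stack-based adjacent duplicate removal:
  Read 'd': push. Stack: d
  Read 'e': push. Stack: de
  Read 'e': matches stack top 'e' => pop. Stack: d
  Read 'a': push. Stack: da
  Read 'e': push. Stack: dae
  Read 'a': push. Stack: daea
  Read 'd': push. Stack: daead
  Read 'e': push. Stack: daeade
  Read 'e': matches stack top 'e' => pop. Stack: daead
  Read 'a': push. Stack: daeada
  Read 'a': matches stack top 'a' => pop. Stack: daead
  Read 'e': push. Stack: daeade
Final stack: "daeade" (length 6)

6


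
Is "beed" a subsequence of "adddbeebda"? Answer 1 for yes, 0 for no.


Check if "beed" is a subsequence of "adddbeebda"
Greedy scan:
  Position 0 ('a'): no match needed
  Position 1 ('d'): no match needed
  Position 2 ('d'): no match needed
  Position 3 ('d'): no match needed
  Position 4 ('b'): matches sub[0] = 'b'
  Position 5 ('e'): matches sub[1] = 'e'
  Position 6 ('e'): matches sub[2] = 'e'
  Position 7 ('b'): no match needed
  Position 8 ('d'): matches sub[3] = 'd'
  Position 9 ('a'): no match needed
All 4 characters matched => is a subsequence

1


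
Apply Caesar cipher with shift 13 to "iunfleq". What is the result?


Caesar cipher: shift "iunfleq" by 13
  'i' (pos 8) + 13 = pos 21 = 'v'
  'u' (pos 20) + 13 = pos 7 = 'h'
  'n' (pos 13) + 13 = pos 0 = 'a'
  'f' (pos 5) + 13 = pos 18 = 's'
  'l' (pos 11) + 13 = pos 24 = 'y'
  'e' (pos 4) + 13 = pos 17 = 'r'
  'q' (pos 16) + 13 = pos 3 = 'd'
Result: vhasyrd

vhasyrd


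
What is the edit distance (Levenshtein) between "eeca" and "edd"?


Computing edit distance: "eeca" -> "edd"
DP table:
           e    d    d
      0    1    2    3
  e   1    0    1    2
  e   2    1    1    2
  c   3    2    2    2
  a   4    3    3    3
Edit distance = dp[4][3] = 3

3


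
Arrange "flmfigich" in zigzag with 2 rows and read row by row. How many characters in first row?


Zigzag "flmfigich" into 2 rows:
Placing characters:
  'f' => row 0
  'l' => row 1
  'm' => row 0
  'f' => row 1
  'i' => row 0
  'g' => row 1
  'i' => row 0
  'c' => row 1
  'h' => row 0
Rows:
  Row 0: "fmiih"
  Row 1: "lfgc"
First row length: 5

5


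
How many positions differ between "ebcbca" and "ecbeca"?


Comparing "ebcbca" and "ecbeca" position by position:
  Position 0: 'e' vs 'e' => same
  Position 1: 'b' vs 'c' => DIFFER
  Position 2: 'c' vs 'b' => DIFFER
  Position 3: 'b' vs 'e' => DIFFER
  Position 4: 'c' vs 'c' => same
  Position 5: 'a' vs 'a' => same
Positions that differ: 3

3


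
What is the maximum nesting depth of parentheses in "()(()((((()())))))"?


Input: "()(()((((()())))))"
Tracking depth:
  Position 0 '(': depth becomes 1
  Position 1 ')': depth becomes 0
  Position 2 '(': depth becomes 1
  Position 3 '(': depth becomes 2
  Position 4 ')': depth becomes 1
  Position 5 '(': depth becomes 2
  Position 6 '(': depth becomes 3
  Position 7 '(': depth becomes 4
  Position 8 '(': depth becomes 5
  Position 9 '(': depth becomes 6
  Position 10 ')': depth becomes 5
  Position 11 '(': depth becomes 6
  Position 12 ')': depth becomes 5
  Position 13 ')': depth becomes 4
  Position 14 ')': depth becomes 3
  Position 15 ')': depth becomes 2
  Position 16 ')': depth becomes 1
  Position 17 ')': depth becomes 0
Maximum depth reached: 6

6


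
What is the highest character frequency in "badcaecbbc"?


Input: badcaecbbc
Character counts:
  'a': 2
  'b': 3
  'c': 3
  'd': 1
  'e': 1
Maximum frequency: 3

3


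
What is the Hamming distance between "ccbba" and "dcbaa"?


Comparing "ccbba" and "dcbaa" position by position:
  Position 0: 'c' vs 'd' => differ
  Position 1: 'c' vs 'c' => same
  Position 2: 'b' vs 'b' => same
  Position 3: 'b' vs 'a' => differ
  Position 4: 'a' vs 'a' => same
Total differences (Hamming distance): 2

2


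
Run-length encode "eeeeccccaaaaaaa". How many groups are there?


Input: eeeeccccaaaaaaa
Scanning for consecutive runs:
  Group 1: 'e' x 4 (positions 0-3)
  Group 2: 'c' x 4 (positions 4-7)
  Group 3: 'a' x 7 (positions 8-14)
Total groups: 3

3


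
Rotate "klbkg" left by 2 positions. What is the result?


Input: "klbkg", rotate left by 2
First 2 characters: "kl"
Remaining characters: "bkg"
Concatenate remaining + first: "bkg" + "kl" = "bkgkl"

bkgkl


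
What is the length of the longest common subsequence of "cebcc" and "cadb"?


LCS of "cebcc" and "cadb"
DP table:
           c    a    d    b
      0    0    0    0    0
  c   0    1    1    1    1
  e   0    1    1    1    1
  b   0    1    1    1    2
  c   0    1    1    1    2
  c   0    1    1    1    2
LCS length = dp[5][4] = 2

2


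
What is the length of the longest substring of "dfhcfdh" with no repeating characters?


Input: "dfhcfdh"
Sliding window (track last position of each char):
  Position 0 ('d'): window [0,0] length 1 -- new best
  Position 1 ('f'): window [0,1] length 2 -- new best
  Position 2 ('h'): window [0,2] length 3 -- new best
  Position 3 ('c'): window [0,3] length 4 -- new best
  Position 4 ('f'): repeat (last at 1), move window start to 2
  Position 4 ('f'): window [2,4] length 3
  Position 5 ('d'): window [2,5] length 4
  Position 6 ('h'): repeat (last at 2), move window start to 3
  Position 6 ('h'): window [3,6] length 4
Longest substring with no repeats: "dfhc" with length 4

4


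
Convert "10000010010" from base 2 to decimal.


Input: "10000010010" in base 2
Positional expansion:
  Digit '1' (value 1) x 2^10 = 1024
  Digit '0' (value 0) x 2^9 = 0
  Digit '0' (value 0) x 2^8 = 0
  Digit '0' (value 0) x 2^7 = 0
  Digit '0' (value 0) x 2^6 = 0
  Digit '0' (value 0) x 2^5 = 0
  Digit '1' (value 1) x 2^4 = 16
  Digit '0' (value 0) x 2^3 = 0
  Digit '0' (value 0) x 2^2 = 0
  Digit '1' (value 1) x 2^1 = 2
  Digit '0' (value 0) x 2^0 = 0
Sum = 1042

1042


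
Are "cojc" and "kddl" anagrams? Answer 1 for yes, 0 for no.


Strings: "cojc", "kddl"
Sorted first:  ccjo
Sorted second: ddkl
Differ at position 0: 'c' vs 'd' => not anagrams

0


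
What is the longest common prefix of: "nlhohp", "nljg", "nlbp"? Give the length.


Words: nlhohp, nljg, nlbp
  Position 0: all 'n' => match
  Position 1: all 'l' => match
  Position 2: ('h', 'j', 'b') => mismatch, stop
LCP = "nl" (length 2)

2


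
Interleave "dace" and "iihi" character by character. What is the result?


Interleaving "dace" and "iihi":
  Position 0: 'd' from first, 'i' from second => "di"
  Position 1: 'a' from first, 'i' from second => "ai"
  Position 2: 'c' from first, 'h' from second => "ch"
  Position 3: 'e' from first, 'i' from second => "ei"
Result: diaichei

diaichei


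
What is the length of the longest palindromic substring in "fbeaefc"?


Input: "fbeaefc"
Checking substrings for palindromes:
  [2:5] "eae" (len 3) => palindrome
Longest palindromic substring: "eae" with length 3

3


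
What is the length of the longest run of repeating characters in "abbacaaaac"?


Input: "abbacaaaac"
Scanning for longest run:
  Position 1 ('b'): new char, reset run to 1
  Position 2 ('b'): continues run of 'b', length=2
  Position 3 ('a'): new char, reset run to 1
  Position 4 ('c'): new char, reset run to 1
  Position 5 ('a'): new char, reset run to 1
  Position 6 ('a'): continues run of 'a', length=2
  Position 7 ('a'): continues run of 'a', length=3
  Position 8 ('a'): continues run of 'a', length=4
  Position 9 ('c'): new char, reset run to 1
Longest run: 'a' with length 4

4


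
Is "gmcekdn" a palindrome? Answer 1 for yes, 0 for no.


Input: gmcekdn
Reversed: ndkecmg
  Compare pos 0 ('g') with pos 6 ('n'): MISMATCH
  Compare pos 1 ('m') with pos 5 ('d'): MISMATCH
  Compare pos 2 ('c') with pos 4 ('k'): MISMATCH
Result: not a palindrome

0


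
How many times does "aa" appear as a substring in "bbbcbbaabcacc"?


Searching for "aa" in "bbbcbbaabcacc"
Scanning each position:
  Position 0: "bb" => no
  Position 1: "bb" => no
  Position 2: "bc" => no
  Position 3: "cb" => no
  Position 4: "bb" => no
  Position 5: "ba" => no
  Position 6: "aa" => MATCH
  Position 7: "ab" => no
  Position 8: "bc" => no
  Position 9: "ca" => no
  Position 10: "ac" => no
  Position 11: "cc" => no
Total occurrences: 1

1


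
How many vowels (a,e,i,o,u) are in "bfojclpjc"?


Input: bfojclpjc
Checking each character:
  'b' at position 0: consonant
  'f' at position 1: consonant
  'o' at position 2: vowel (running total: 1)
  'j' at position 3: consonant
  'c' at position 4: consonant
  'l' at position 5: consonant
  'p' at position 6: consonant
  'j' at position 7: consonant
  'c' at position 8: consonant
Total vowels: 1

1


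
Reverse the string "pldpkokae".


Input: pldpkokae
Reading characters right to left:
  Position 8: 'e'
  Position 7: 'a'
  Position 6: 'k'
  Position 5: 'o'
  Position 4: 'k'
  Position 3: 'p'
  Position 2: 'd'
  Position 1: 'l'
  Position 0: 'p'
Reversed: eakokpdlp

eakokpdlp


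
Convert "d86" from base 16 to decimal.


Input: "d86" in base 16
Positional expansion:
  Digit 'd' (value 13) x 16^2 = 3328
  Digit '8' (value 8) x 16^1 = 128
  Digit '6' (value 6) x 16^0 = 6
Sum = 3462

3462


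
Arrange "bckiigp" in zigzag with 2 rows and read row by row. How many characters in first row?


Zigzag "bckiigp" into 2 rows:
Placing characters:
  'b' => row 0
  'c' => row 1
  'k' => row 0
  'i' => row 1
  'i' => row 0
  'g' => row 1
  'p' => row 0
Rows:
  Row 0: "bkip"
  Row 1: "cig"
First row length: 4

4


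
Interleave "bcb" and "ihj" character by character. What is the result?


Interleaving "bcb" and "ihj":
  Position 0: 'b' from first, 'i' from second => "bi"
  Position 1: 'c' from first, 'h' from second => "ch"
  Position 2: 'b' from first, 'j' from second => "bj"
Result: bichbj

bichbj


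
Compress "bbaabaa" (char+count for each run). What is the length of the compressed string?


Input: bbaabaa
Runs:
  'b' x 2 => "b2"
  'a' x 2 => "a2"
  'b' x 1 => "b1"
  'a' x 2 => "a2"
Compressed: "b2a2b1a2"
Compressed length: 8

8


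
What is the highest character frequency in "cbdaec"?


Input: cbdaec
Character counts:
  'a': 1
  'b': 1
  'c': 2
  'd': 1
  'e': 1
Maximum frequency: 2

2


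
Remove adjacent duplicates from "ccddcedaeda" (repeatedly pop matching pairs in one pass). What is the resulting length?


Input: ccddcedaeda
Stack-based adjacent duplicate removal:
  Read 'c': push. Stack: c
  Read 'c': matches stack top 'c' => pop. Stack: (empty)
  Read 'd': push. Stack: d
  Read 'd': matches stack top 'd' => pop. Stack: (empty)
  Read 'c': push. Stack: c
  Read 'e': push. Stack: ce
  Read 'd': push. Stack: ced
  Read 'a': push. Stack: ceda
  Read 'e': push. Stack: cedae
  Read 'd': push. Stack: cedaed
  Read 'a': push. Stack: cedaeda
Final stack: "cedaeda" (length 7)

7


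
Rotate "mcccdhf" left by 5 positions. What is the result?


Input: "mcccdhf", rotate left by 5
First 5 characters: "mcccd"
Remaining characters: "hf"
Concatenate remaining + first: "hf" + "mcccd" = "hfmcccd"

hfmcccd


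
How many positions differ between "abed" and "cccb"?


Comparing "abed" and "cccb" position by position:
  Position 0: 'a' vs 'c' => DIFFER
  Position 1: 'b' vs 'c' => DIFFER
  Position 2: 'e' vs 'c' => DIFFER
  Position 3: 'd' vs 'b' => DIFFER
Positions that differ: 4

4


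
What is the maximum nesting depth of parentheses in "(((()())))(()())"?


Input: "(((()())))(()())"
Tracking depth:
  Position 0 '(': depth becomes 1
  Position 1 '(': depth becomes 2
  Position 2 '(': depth becomes 3
  Position 3 '(': depth becomes 4
  Position 4 ')': depth becomes 3
  Position 5 '(': depth becomes 4
  Position 6 ')': depth becomes 3
  Position 7 ')': depth becomes 2
  Position 8 ')': depth becomes 1
  Position 9 ')': depth becomes 0
  Position 10 '(': depth becomes 1
  Position 11 '(': depth becomes 2
  Position 12 ')': depth becomes 1
  Position 13 '(': depth becomes 2
  Position 14 ')': depth becomes 1
  Position 15 ')': depth becomes 0
Maximum depth reached: 4

4


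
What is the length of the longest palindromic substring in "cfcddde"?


Input: "cfcddde"
Checking substrings for palindromes:
  [0:3] "cfc" (len 3) => palindrome
  [3:6] "ddd" (len 3) => palindrome
  [3:5] "dd" (len 2) => palindrome
  [4:6] "dd" (len 2) => palindrome
Longest palindromic substring: "cfc" with length 3

3


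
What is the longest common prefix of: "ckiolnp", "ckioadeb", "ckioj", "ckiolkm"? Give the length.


Words: ckiolnp, ckioadeb, ckioj, ckiolkm
  Position 0: all 'c' => match
  Position 1: all 'k' => match
  Position 2: all 'i' => match
  Position 3: all 'o' => match
  Position 4: ('l', 'a', 'j', 'l') => mismatch, stop
LCP = "ckio" (length 4)

4


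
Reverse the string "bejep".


Input: bejep
Reading characters right to left:
  Position 4: 'p'
  Position 3: 'e'
  Position 2: 'j'
  Position 1: 'e'
  Position 0: 'b'
Reversed: pejeb

pejeb


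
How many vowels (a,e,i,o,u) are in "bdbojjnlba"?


Input: bdbojjnlba
Checking each character:
  'b' at position 0: consonant
  'd' at position 1: consonant
  'b' at position 2: consonant
  'o' at position 3: vowel (running total: 1)
  'j' at position 4: consonant
  'j' at position 5: consonant
  'n' at position 6: consonant
  'l' at position 7: consonant
  'b' at position 8: consonant
  'a' at position 9: vowel (running total: 2)
Total vowels: 2

2


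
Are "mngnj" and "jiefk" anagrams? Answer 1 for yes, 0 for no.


Strings: "mngnj", "jiefk"
Sorted first:  gjmnn
Sorted second: efijk
Differ at position 0: 'g' vs 'e' => not anagrams

0


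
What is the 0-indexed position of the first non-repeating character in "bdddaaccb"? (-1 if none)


Input: bdddaaccb
Character frequencies:
  'a': 2
  'b': 2
  'c': 2
  'd': 3
Scanning left to right for freq == 1:
  Position 0 ('b'): freq=2, skip
  Position 1 ('d'): freq=3, skip
  Position 2 ('d'): freq=3, skip
  Position 3 ('d'): freq=3, skip
  Position 4 ('a'): freq=2, skip
  Position 5 ('a'): freq=2, skip
  Position 6 ('c'): freq=2, skip
  Position 7 ('c'): freq=2, skip
  Position 8 ('b'): freq=2, skip
  No unique character found => answer = -1

-1


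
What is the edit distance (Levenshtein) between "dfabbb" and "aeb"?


Computing edit distance: "dfabbb" -> "aeb"
DP table:
           a    e    b
      0    1    2    3
  d   1    1    2    3
  f   2    2    2    3
  a   3    2    3    3
  b   4    3    3    3
  b   5    4    4    3
  b   6    5    5    4
Edit distance = dp[6][3] = 4

4


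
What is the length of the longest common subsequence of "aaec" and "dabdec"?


LCS of "aaec" and "dabdec"
DP table:
           d    a    b    d    e    c
      0    0    0    0    0    0    0
  a   0    0    1    1    1    1    1
  a   0    0    1    1    1    1    1
  e   0    0    1    1    1    2    2
  c   0    0    1    1    1    2    3
LCS length = dp[4][6] = 3

3


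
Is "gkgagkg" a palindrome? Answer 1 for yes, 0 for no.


Input: gkgagkg
Reversed: gkgagkg
  Compare pos 0 ('g') with pos 6 ('g'): match
  Compare pos 1 ('k') with pos 5 ('k'): match
  Compare pos 2 ('g') with pos 4 ('g'): match
Result: palindrome

1


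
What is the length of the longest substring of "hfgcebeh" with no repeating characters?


Input: "hfgcebeh"
Sliding window (track last position of each char):
  Position 0 ('h'): window [0,0] length 1 -- new best
  Position 1 ('f'): window [0,1] length 2 -- new best
  Position 2 ('g'): window [0,2] length 3 -- new best
  Position 3 ('c'): window [0,3] length 4 -- new best
  Position 4 ('e'): window [0,4] length 5 -- new best
  Position 5 ('b'): window [0,5] length 6 -- new best
  Position 6 ('e'): repeat (last at 4), move window start to 5
  Position 6 ('e'): window [5,6] length 2
  Position 7 ('h'): window [5,7] length 3
Longest substring with no repeats: "hfgceb" with length 6

6


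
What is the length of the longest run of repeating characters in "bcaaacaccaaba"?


Input: "bcaaacaccaaba"
Scanning for longest run:
  Position 1 ('c'): new char, reset run to 1
  Position 2 ('a'): new char, reset run to 1
  Position 3 ('a'): continues run of 'a', length=2
  Position 4 ('a'): continues run of 'a', length=3
  Position 5 ('c'): new char, reset run to 1
  Position 6 ('a'): new char, reset run to 1
  Position 7 ('c'): new char, reset run to 1
  Position 8 ('c'): continues run of 'c', length=2
  Position 9 ('a'): new char, reset run to 1
  Position 10 ('a'): continues run of 'a', length=2
  Position 11 ('b'): new char, reset run to 1
  Position 12 ('a'): new char, reset run to 1
Longest run: 'a' with length 3

3


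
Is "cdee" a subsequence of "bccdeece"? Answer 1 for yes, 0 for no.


Check if "cdee" is a subsequence of "bccdeece"
Greedy scan:
  Position 0 ('b'): no match needed
  Position 1 ('c'): matches sub[0] = 'c'
  Position 2 ('c'): no match needed
  Position 3 ('d'): matches sub[1] = 'd'
  Position 4 ('e'): matches sub[2] = 'e'
  Position 5 ('e'): matches sub[3] = 'e'
  Position 6 ('c'): no match needed
  Position 7 ('e'): no match needed
All 4 characters matched => is a subsequence

1


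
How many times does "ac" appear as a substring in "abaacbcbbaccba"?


Searching for "ac" in "abaacbcbbaccba"
Scanning each position:
  Position 0: "ab" => no
  Position 1: "ba" => no
  Position 2: "aa" => no
  Position 3: "ac" => MATCH
  Position 4: "cb" => no
  Position 5: "bc" => no
  Position 6: "cb" => no
  Position 7: "bb" => no
  Position 8: "ba" => no
  Position 9: "ac" => MATCH
  Position 10: "cc" => no
  Position 11: "cb" => no
  Position 12: "ba" => no
Total occurrences: 2

2


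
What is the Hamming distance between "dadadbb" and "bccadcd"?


Comparing "dadadbb" and "bccadcd" position by position:
  Position 0: 'd' vs 'b' => differ
  Position 1: 'a' vs 'c' => differ
  Position 2: 'd' vs 'c' => differ
  Position 3: 'a' vs 'a' => same
  Position 4: 'd' vs 'd' => same
  Position 5: 'b' vs 'c' => differ
  Position 6: 'b' vs 'd' => differ
Total differences (Hamming distance): 5

5


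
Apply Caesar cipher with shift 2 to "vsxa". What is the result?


Caesar cipher: shift "vsxa" by 2
  'v' (pos 21) + 2 = pos 23 = 'x'
  's' (pos 18) + 2 = pos 20 = 'u'
  'x' (pos 23) + 2 = pos 25 = 'z'
  'a' (pos 0) + 2 = pos 2 = 'c'
Result: xuzc

xuzc


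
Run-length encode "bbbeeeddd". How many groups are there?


Input: bbbeeeddd
Scanning for consecutive runs:
  Group 1: 'b' x 3 (positions 0-2)
  Group 2: 'e' x 3 (positions 3-5)
  Group 3: 'd' x 3 (positions 6-8)
Total groups: 3

3


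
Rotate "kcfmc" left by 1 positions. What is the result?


Input: "kcfmc", rotate left by 1
First 1 characters: "k"
Remaining characters: "cfmc"
Concatenate remaining + first: "cfmc" + "k" = "cfmck"

cfmck


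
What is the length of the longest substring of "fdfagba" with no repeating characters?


Input: "fdfagba"
Sliding window (track last position of each char):
  Position 0 ('f'): window [0,0] length 1 -- new best
  Position 1 ('d'): window [0,1] length 2 -- new best
  Position 2 ('f'): repeat (last at 0), move window start to 1
  Position 2 ('f'): window [1,2] length 2
  Position 3 ('a'): window [1,3] length 3 -- new best
  Position 4 ('g'): window [1,4] length 4 -- new best
  Position 5 ('b'): window [1,5] length 5 -- new best
  Position 6 ('a'): repeat (last at 3), move window start to 4
  Position 6 ('a'): window [4,6] length 3
Longest substring with no repeats: "dfagb" with length 5

5


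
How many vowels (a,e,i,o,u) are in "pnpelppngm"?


Input: pnpelppngm
Checking each character:
  'p' at position 0: consonant
  'n' at position 1: consonant
  'p' at position 2: consonant
  'e' at position 3: vowel (running total: 1)
  'l' at position 4: consonant
  'p' at position 5: consonant
  'p' at position 6: consonant
  'n' at position 7: consonant
  'g' at position 8: consonant
  'm' at position 9: consonant
Total vowels: 1

1


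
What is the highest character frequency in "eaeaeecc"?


Input: eaeaeecc
Character counts:
  'a': 2
  'c': 2
  'e': 4
Maximum frequency: 4

4


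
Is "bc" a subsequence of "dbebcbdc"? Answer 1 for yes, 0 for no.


Check if "bc" is a subsequence of "dbebcbdc"
Greedy scan:
  Position 0 ('d'): no match needed
  Position 1 ('b'): matches sub[0] = 'b'
  Position 2 ('e'): no match needed
  Position 3 ('b'): no match needed
  Position 4 ('c'): matches sub[1] = 'c'
  Position 5 ('b'): no match needed
  Position 6 ('d'): no match needed
  Position 7 ('c'): no match needed
All 2 characters matched => is a subsequence

1


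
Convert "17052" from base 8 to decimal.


Input: "17052" in base 8
Positional expansion:
  Digit '1' (value 1) x 8^4 = 4096
  Digit '7' (value 7) x 8^3 = 3584
  Digit '0' (value 0) x 8^2 = 0
  Digit '5' (value 5) x 8^1 = 40
  Digit '2' (value 2) x 8^0 = 2
Sum = 7722

7722


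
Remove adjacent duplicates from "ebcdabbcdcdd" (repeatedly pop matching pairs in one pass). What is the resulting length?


Input: ebcdabbcdcdd
Stack-based adjacent duplicate removal:
  Read 'e': push. Stack: e
  Read 'b': push. Stack: eb
  Read 'c': push. Stack: ebc
  Read 'd': push. Stack: ebcd
  Read 'a': push. Stack: ebcda
  Read 'b': push. Stack: ebcdab
  Read 'b': matches stack top 'b' => pop. Stack: ebcda
  Read 'c': push. Stack: ebcdac
  Read 'd': push. Stack: ebcdacd
  Read 'c': push. Stack: ebcdacdc
  Read 'd': push. Stack: ebcdacdcd
  Read 'd': matches stack top 'd' => pop. Stack: ebcdacdc
Final stack: "ebcdacdc" (length 8)

8


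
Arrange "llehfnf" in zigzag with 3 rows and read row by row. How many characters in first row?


Zigzag "llehfnf" into 3 rows:
Placing characters:
  'l' => row 0
  'l' => row 1
  'e' => row 2
  'h' => row 1
  'f' => row 0
  'n' => row 1
  'f' => row 2
Rows:
  Row 0: "lf"
  Row 1: "lhn"
  Row 2: "ef"
First row length: 2

2


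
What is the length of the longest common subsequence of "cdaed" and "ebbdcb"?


LCS of "cdaed" and "ebbdcb"
DP table:
           e    b    b    d    c    b
      0    0    0    0    0    0    0
  c   0    0    0    0    0    1    1
  d   0    0    0    0    1    1    1
  a   0    0    0    0    1    1    1
  e   0    1    1    1    1    1    1
  d   0    1    1    1    2    2    2
LCS length = dp[5][6] = 2

2


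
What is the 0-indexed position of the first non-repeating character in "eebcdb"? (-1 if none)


Input: eebcdb
Character frequencies:
  'b': 2
  'c': 1
  'd': 1
  'e': 2
Scanning left to right for freq == 1:
  Position 0 ('e'): freq=2, skip
  Position 1 ('e'): freq=2, skip
  Position 2 ('b'): freq=2, skip
  Position 3 ('c'): unique! => answer = 3

3


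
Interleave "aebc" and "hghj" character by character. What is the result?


Interleaving "aebc" and "hghj":
  Position 0: 'a' from first, 'h' from second => "ah"
  Position 1: 'e' from first, 'g' from second => "eg"
  Position 2: 'b' from first, 'h' from second => "bh"
  Position 3: 'c' from first, 'j' from second => "cj"
Result: ahegbhcj

ahegbhcj


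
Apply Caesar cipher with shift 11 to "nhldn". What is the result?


Caesar cipher: shift "nhldn" by 11
  'n' (pos 13) + 11 = pos 24 = 'y'
  'h' (pos 7) + 11 = pos 18 = 's'
  'l' (pos 11) + 11 = pos 22 = 'w'
  'd' (pos 3) + 11 = pos 14 = 'o'
  'n' (pos 13) + 11 = pos 24 = 'y'
Result: yswoy

yswoy


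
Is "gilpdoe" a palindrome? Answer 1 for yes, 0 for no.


Input: gilpdoe
Reversed: eodplig
  Compare pos 0 ('g') with pos 6 ('e'): MISMATCH
  Compare pos 1 ('i') with pos 5 ('o'): MISMATCH
  Compare pos 2 ('l') with pos 4 ('d'): MISMATCH
Result: not a palindrome

0


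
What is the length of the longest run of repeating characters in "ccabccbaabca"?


Input: "ccabccbaabca"
Scanning for longest run:
  Position 1 ('c'): continues run of 'c', length=2
  Position 2 ('a'): new char, reset run to 1
  Position 3 ('b'): new char, reset run to 1
  Position 4 ('c'): new char, reset run to 1
  Position 5 ('c'): continues run of 'c', length=2
  Position 6 ('b'): new char, reset run to 1
  Position 7 ('a'): new char, reset run to 1
  Position 8 ('a'): continues run of 'a', length=2
  Position 9 ('b'): new char, reset run to 1
  Position 10 ('c'): new char, reset run to 1
  Position 11 ('a'): new char, reset run to 1
Longest run: 'c' with length 2

2


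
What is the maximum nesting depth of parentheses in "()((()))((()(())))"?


Input: "()((()))((()(())))"
Tracking depth:
  Position 0 '(': depth becomes 1
  Position 1 ')': depth becomes 0
  Position 2 '(': depth becomes 1
  Position 3 '(': depth becomes 2
  Position 4 '(': depth becomes 3
  Position 5 ')': depth becomes 2
  Position 6 ')': depth becomes 1
  Position 7 ')': depth becomes 0
  Position 8 '(': depth becomes 1
  Position 9 '(': depth becomes 2
  Position 10 '(': depth becomes 3
  Position 11 ')': depth becomes 2
  Position 12 '(': depth becomes 3
  Position 13 '(': depth becomes 4
  Position 14 ')': depth becomes 3
  Position 15 ')': depth becomes 2
  Position 16 ')': depth becomes 1
  Position 17 ')': depth becomes 0
Maximum depth reached: 4

4


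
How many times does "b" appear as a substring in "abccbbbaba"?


Searching for "b" in "abccbbbaba"
Scanning each position:
  Position 0: "a" => no
  Position 1: "b" => MATCH
  Position 2: "c" => no
  Position 3: "c" => no
  Position 4: "b" => MATCH
  Position 5: "b" => MATCH
  Position 6: "b" => MATCH
  Position 7: "a" => no
  Position 8: "b" => MATCH
  Position 9: "a" => no
Total occurrences: 5

5


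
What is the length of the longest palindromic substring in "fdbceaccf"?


Input: "fdbceaccf"
Checking substrings for palindromes:
  [6:8] "cc" (len 2) => palindrome
Longest palindromic substring: "cc" with length 2

2


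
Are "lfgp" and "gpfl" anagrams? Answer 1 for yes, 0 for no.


Strings: "lfgp", "gpfl"
Sorted first:  fglp
Sorted second: fglp
Sorted forms match => anagrams

1


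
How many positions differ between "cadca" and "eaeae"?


Comparing "cadca" and "eaeae" position by position:
  Position 0: 'c' vs 'e' => DIFFER
  Position 1: 'a' vs 'a' => same
  Position 2: 'd' vs 'e' => DIFFER
  Position 3: 'c' vs 'a' => DIFFER
  Position 4: 'a' vs 'e' => DIFFER
Positions that differ: 4

4


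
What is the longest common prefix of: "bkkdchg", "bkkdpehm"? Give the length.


Words: bkkdchg, bkkdpehm
  Position 0: all 'b' => match
  Position 1: all 'k' => match
  Position 2: all 'k' => match
  Position 3: all 'd' => match
  Position 4: ('c', 'p') => mismatch, stop
LCP = "bkkd" (length 4)

4


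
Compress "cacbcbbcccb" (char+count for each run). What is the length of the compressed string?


Input: cacbcbbcccb
Runs:
  'c' x 1 => "c1"
  'a' x 1 => "a1"
  'c' x 1 => "c1"
  'b' x 1 => "b1"
  'c' x 1 => "c1"
  'b' x 2 => "b2"
  'c' x 3 => "c3"
  'b' x 1 => "b1"
Compressed: "c1a1c1b1c1b2c3b1"
Compressed length: 16

16


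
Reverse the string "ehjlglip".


Input: ehjlglip
Reading characters right to left:
  Position 7: 'p'
  Position 6: 'i'
  Position 5: 'l'
  Position 4: 'g'
  Position 3: 'l'
  Position 2: 'j'
  Position 1: 'h'
  Position 0: 'e'
Reversed: pilgljhe

pilgljhe


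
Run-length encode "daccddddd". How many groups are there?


Input: daccddddd
Scanning for consecutive runs:
  Group 1: 'd' x 1 (positions 0-0)
  Group 2: 'a' x 1 (positions 1-1)
  Group 3: 'c' x 2 (positions 2-3)
  Group 4: 'd' x 5 (positions 4-8)
Total groups: 4

4


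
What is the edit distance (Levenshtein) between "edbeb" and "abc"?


Computing edit distance: "edbeb" -> "abc"
DP table:
           a    b    c
      0    1    2    3
  e   1    1    2    3
  d   2    2    2    3
  b   3    3    2    3
  e   4    4    3    3
  b   5    5    4    4
Edit distance = dp[5][3] = 4

4


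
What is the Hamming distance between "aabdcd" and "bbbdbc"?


Comparing "aabdcd" and "bbbdbc" position by position:
  Position 0: 'a' vs 'b' => differ
  Position 1: 'a' vs 'b' => differ
  Position 2: 'b' vs 'b' => same
  Position 3: 'd' vs 'd' => same
  Position 4: 'c' vs 'b' => differ
  Position 5: 'd' vs 'c' => differ
Total differences (Hamming distance): 4

4


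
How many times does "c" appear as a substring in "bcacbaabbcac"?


Searching for "c" in "bcacbaabbcac"
Scanning each position:
  Position 0: "b" => no
  Position 1: "c" => MATCH
  Position 2: "a" => no
  Position 3: "c" => MATCH
  Position 4: "b" => no
  Position 5: "a" => no
  Position 6: "a" => no
  Position 7: "b" => no
  Position 8: "b" => no
  Position 9: "c" => MATCH
  Position 10: "a" => no
  Position 11: "c" => MATCH
Total occurrences: 4

4


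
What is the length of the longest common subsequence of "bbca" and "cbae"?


LCS of "bbca" and "cbae"
DP table:
           c    b    a    e
      0    0    0    0    0
  b   0    0    1    1    1
  b   0    0    1    1    1
  c   0    1    1    1    1
  a   0    1    1    2    2
LCS length = dp[4][4] = 2

2


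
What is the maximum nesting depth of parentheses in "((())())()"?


Input: "((())())()"
Tracking depth:
  Position 0 '(': depth becomes 1
  Position 1 '(': depth becomes 2
  Position 2 '(': depth becomes 3
  Position 3 ')': depth becomes 2
  Position 4 ')': depth becomes 1
  Position 5 '(': depth becomes 2
  Position 6 ')': depth becomes 1
  Position 7 ')': depth becomes 0
  Position 8 '(': depth becomes 1
  Position 9 ')': depth becomes 0
Maximum depth reached: 3

3


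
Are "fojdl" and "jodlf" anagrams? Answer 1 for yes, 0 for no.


Strings: "fojdl", "jodlf"
Sorted first:  dfjlo
Sorted second: dfjlo
Sorted forms match => anagrams

1


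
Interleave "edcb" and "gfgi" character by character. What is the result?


Interleaving "edcb" and "gfgi":
  Position 0: 'e' from first, 'g' from second => "eg"
  Position 1: 'd' from first, 'f' from second => "df"
  Position 2: 'c' from first, 'g' from second => "cg"
  Position 3: 'b' from first, 'i' from second => "bi"
Result: egdfcgbi

egdfcgbi


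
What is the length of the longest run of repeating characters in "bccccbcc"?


Input: "bccccbcc"
Scanning for longest run:
  Position 1 ('c'): new char, reset run to 1
  Position 2 ('c'): continues run of 'c', length=2
  Position 3 ('c'): continues run of 'c', length=3
  Position 4 ('c'): continues run of 'c', length=4
  Position 5 ('b'): new char, reset run to 1
  Position 6 ('c'): new char, reset run to 1
  Position 7 ('c'): continues run of 'c', length=2
Longest run: 'c' with length 4

4


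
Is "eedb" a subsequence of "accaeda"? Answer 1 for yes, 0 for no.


Check if "eedb" is a subsequence of "accaeda"
Greedy scan:
  Position 0 ('a'): no match needed
  Position 1 ('c'): no match needed
  Position 2 ('c'): no match needed
  Position 3 ('a'): no match needed
  Position 4 ('e'): matches sub[0] = 'e'
  Position 5 ('d'): no match needed
  Position 6 ('a'): no match needed
Only matched 1/4 characters => not a subsequence

0


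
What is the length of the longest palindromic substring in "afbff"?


Input: "afbff"
Checking substrings for palindromes:
  [1:4] "fbf" (len 3) => palindrome
  [3:5] "ff" (len 2) => palindrome
Longest palindromic substring: "fbf" with length 3

3


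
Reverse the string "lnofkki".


Input: lnofkki
Reading characters right to left:
  Position 6: 'i'
  Position 5: 'k'
  Position 4: 'k'
  Position 3: 'f'
  Position 2: 'o'
  Position 1: 'n'
  Position 0: 'l'
Reversed: ikkfonl

ikkfonl


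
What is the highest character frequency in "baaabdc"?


Input: baaabdc
Character counts:
  'a': 3
  'b': 2
  'c': 1
  'd': 1
Maximum frequency: 3

3


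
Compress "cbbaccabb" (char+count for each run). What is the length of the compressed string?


Input: cbbaccabb
Runs:
  'c' x 1 => "c1"
  'b' x 2 => "b2"
  'a' x 1 => "a1"
  'c' x 2 => "c2"
  'a' x 1 => "a1"
  'b' x 2 => "b2"
Compressed: "c1b2a1c2a1b2"
Compressed length: 12

12


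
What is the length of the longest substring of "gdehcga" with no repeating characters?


Input: "gdehcga"
Sliding window (track last position of each char):
  Position 0 ('g'): window [0,0] length 1 -- new best
  Position 1 ('d'): window [0,1] length 2 -- new best
  Position 2 ('e'): window [0,2] length 3 -- new best
  Position 3 ('h'): window [0,3] length 4 -- new best
  Position 4 ('c'): window [0,4] length 5 -- new best
  Position 5 ('g'): repeat (last at 0), move window start to 1
  Position 5 ('g'): window [1,5] length 5
  Position 6 ('a'): window [1,6] length 6 -- new best
Longest substring with no repeats: "dehcga" with length 6

6


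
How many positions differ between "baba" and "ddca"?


Comparing "baba" and "ddca" position by position:
  Position 0: 'b' vs 'd' => DIFFER
  Position 1: 'a' vs 'd' => DIFFER
  Position 2: 'b' vs 'c' => DIFFER
  Position 3: 'a' vs 'a' => same
Positions that differ: 3

3


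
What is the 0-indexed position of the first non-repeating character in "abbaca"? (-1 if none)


Input: abbaca
Character frequencies:
  'a': 3
  'b': 2
  'c': 1
Scanning left to right for freq == 1:
  Position 0 ('a'): freq=3, skip
  Position 1 ('b'): freq=2, skip
  Position 2 ('b'): freq=2, skip
  Position 3 ('a'): freq=3, skip
  Position 4 ('c'): unique! => answer = 4

4


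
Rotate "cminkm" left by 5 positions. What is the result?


Input: "cminkm", rotate left by 5
First 5 characters: "cmink"
Remaining characters: "m"
Concatenate remaining + first: "m" + "cmink" = "mcmink"

mcmink


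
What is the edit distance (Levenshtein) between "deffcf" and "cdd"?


Computing edit distance: "deffcf" -> "cdd"
DP table:
           c    d    d
      0    1    2    3
  d   1    1    1    2
  e   2    2    2    2
  f   3    3    3    3
  f   4    4    4    4
  c   5    4    5    5
  f   6    5    5    6
Edit distance = dp[6][3] = 6

6


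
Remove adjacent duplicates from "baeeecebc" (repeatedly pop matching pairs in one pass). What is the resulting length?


Input: baeeecebc
Stack-based adjacent duplicate removal:
  Read 'b': push. Stack: b
  Read 'a': push. Stack: ba
  Read 'e': push. Stack: bae
  Read 'e': matches stack top 'e' => pop. Stack: ba
  Read 'e': push. Stack: bae
  Read 'c': push. Stack: baec
  Read 'e': push. Stack: baece
  Read 'b': push. Stack: baeceb
  Read 'c': push. Stack: baecebc
Final stack: "baecebc" (length 7)

7


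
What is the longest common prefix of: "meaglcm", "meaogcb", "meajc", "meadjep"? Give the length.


Words: meaglcm, meaogcb, meajc, meadjep
  Position 0: all 'm' => match
  Position 1: all 'e' => match
  Position 2: all 'a' => match
  Position 3: ('g', 'o', 'j', 'd') => mismatch, stop
LCP = "mea" (length 3)

3


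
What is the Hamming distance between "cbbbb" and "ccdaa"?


Comparing "cbbbb" and "ccdaa" position by position:
  Position 0: 'c' vs 'c' => same
  Position 1: 'b' vs 'c' => differ
  Position 2: 'b' vs 'd' => differ
  Position 3: 'b' vs 'a' => differ
  Position 4: 'b' vs 'a' => differ
Total differences (Hamming distance): 4

4


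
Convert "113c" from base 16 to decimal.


Input: "113c" in base 16
Positional expansion:
  Digit '1' (value 1) x 16^3 = 4096
  Digit '1' (value 1) x 16^2 = 256
  Digit '3' (value 3) x 16^1 = 48
  Digit 'c' (value 12) x 16^0 = 12
Sum = 4412

4412


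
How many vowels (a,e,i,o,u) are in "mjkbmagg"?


Input: mjkbmagg
Checking each character:
  'm' at position 0: consonant
  'j' at position 1: consonant
  'k' at position 2: consonant
  'b' at position 3: consonant
  'm' at position 4: consonant
  'a' at position 5: vowel (running total: 1)
  'g' at position 6: consonant
  'g' at position 7: consonant
Total vowels: 1

1


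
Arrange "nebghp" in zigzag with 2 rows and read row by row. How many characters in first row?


Zigzag "nebghp" into 2 rows:
Placing characters:
  'n' => row 0
  'e' => row 1
  'b' => row 0
  'g' => row 1
  'h' => row 0
  'p' => row 1
Rows:
  Row 0: "nbh"
  Row 1: "egp"
First row length: 3

3


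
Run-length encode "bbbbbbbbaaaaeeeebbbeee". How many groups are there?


Input: bbbbbbbbaaaaeeeebbbeee
Scanning for consecutive runs:
  Group 1: 'b' x 8 (positions 0-7)
  Group 2: 'a' x 4 (positions 8-11)
  Group 3: 'e' x 4 (positions 12-15)
  Group 4: 'b' x 3 (positions 16-18)
  Group 5: 'e' x 3 (positions 19-21)
Total groups: 5

5


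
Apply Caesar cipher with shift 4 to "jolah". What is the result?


Caesar cipher: shift "jolah" by 4
  'j' (pos 9) + 4 = pos 13 = 'n'
  'o' (pos 14) + 4 = pos 18 = 's'
  'l' (pos 11) + 4 = pos 15 = 'p'
  'a' (pos 0) + 4 = pos 4 = 'e'
  'h' (pos 7) + 4 = pos 11 = 'l'
Result: nspel

nspel


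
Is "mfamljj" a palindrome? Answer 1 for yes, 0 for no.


Input: mfamljj
Reversed: jjlmafm
  Compare pos 0 ('m') with pos 6 ('j'): MISMATCH
  Compare pos 1 ('f') with pos 5 ('j'): MISMATCH
  Compare pos 2 ('a') with pos 4 ('l'): MISMATCH
Result: not a palindrome

0


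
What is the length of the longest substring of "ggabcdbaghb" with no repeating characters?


Input: "ggabcdbaghb"
Sliding window (track last position of each char):
  Position 0 ('g'): window [0,0] length 1 -- new best
  Position 1 ('g'): repeat (last at 0), move window start to 1
  Position 1 ('g'): window [1,1] length 1
  Position 2 ('a'): window [1,2] length 2 -- new best
  Position 3 ('b'): window [1,3] length 3 -- new best
  Position 4 ('c'): window [1,4] length 4 -- new best
  Position 5 ('d'): window [1,5] length 5 -- new best
  Position 6 ('b'): repeat (last at 3), move window start to 4
  Position 6 ('b'): window [4,6] length 3
  Position 7 ('a'): window [4,7] length 4
  Position 8 ('g'): window [4,8] length 5
  Position 9 ('h'): window [4,9] length 6 -- new best
  Position 10 ('b'): repeat (last at 6), move window start to 7
  Position 10 ('b'): window [7,10] length 4
Longest substring with no repeats: "cdbagh" with length 6

6


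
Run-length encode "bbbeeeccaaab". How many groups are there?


Input: bbbeeeccaaab
Scanning for consecutive runs:
  Group 1: 'b' x 3 (positions 0-2)
  Group 2: 'e' x 3 (positions 3-5)
  Group 3: 'c' x 2 (positions 6-7)
  Group 4: 'a' x 3 (positions 8-10)
  Group 5: 'b' x 1 (positions 11-11)
Total groups: 5

5


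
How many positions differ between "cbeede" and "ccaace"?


Comparing "cbeede" and "ccaace" position by position:
  Position 0: 'c' vs 'c' => same
  Position 1: 'b' vs 'c' => DIFFER
  Position 2: 'e' vs 'a' => DIFFER
  Position 3: 'e' vs 'a' => DIFFER
  Position 4: 'd' vs 'c' => DIFFER
  Position 5: 'e' vs 'e' => same
Positions that differ: 4

4


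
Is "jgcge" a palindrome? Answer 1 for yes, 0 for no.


Input: jgcge
Reversed: egcgj
  Compare pos 0 ('j') with pos 4 ('e'): MISMATCH
  Compare pos 1 ('g') with pos 3 ('g'): match
Result: not a palindrome

0


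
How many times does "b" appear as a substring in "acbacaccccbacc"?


Searching for "b" in "acbacaccccbacc"
Scanning each position:
  Position 0: "a" => no
  Position 1: "c" => no
  Position 2: "b" => MATCH
  Position 3: "a" => no
  Position 4: "c" => no
  Position 5: "a" => no
  Position 6: "c" => no
  Position 7: "c" => no
  Position 8: "c" => no
  Position 9: "c" => no
  Position 10: "b" => MATCH
  Position 11: "a" => no
  Position 12: "c" => no
  Position 13: "c" => no
Total occurrences: 2

2


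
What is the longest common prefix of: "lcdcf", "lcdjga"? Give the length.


Words: lcdcf, lcdjga
  Position 0: all 'l' => match
  Position 1: all 'c' => match
  Position 2: all 'd' => match
  Position 3: ('c', 'j') => mismatch, stop
LCP = "lcd" (length 3)

3
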